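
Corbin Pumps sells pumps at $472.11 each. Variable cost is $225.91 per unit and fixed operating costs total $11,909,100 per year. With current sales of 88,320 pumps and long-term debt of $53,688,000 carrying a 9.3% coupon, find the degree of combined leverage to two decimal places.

4.49

Total contribution margin = 88,320 × $246.20 = $21,744,384.00.
Subtracting fixed costs: EBIT = $21,744,384.00 − $11,909,100 = $9,835,284.00. Interest = $4,992,984.00.
DOL = $21,744,384.00 ÷ $9,835,284.00 = 2.2109; DFL = $9,835,284.00 ÷ $4,842,300.00 = 2.0311.
Combined leverage = 2.2109 × 2.0311 = 4.4906.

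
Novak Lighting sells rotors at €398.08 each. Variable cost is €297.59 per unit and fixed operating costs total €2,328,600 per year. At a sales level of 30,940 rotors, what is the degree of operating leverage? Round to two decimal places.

Total contribution margin = 30,940 × €100.49 = €3,109,160.60.
Subtracting fixed costs: EBIT = €3,109,160.60 − €2,328,600 = €780,560.60.
Degree of operating leverage = €3,109,160.60 / €780,560.60 = 3.9832.

3.98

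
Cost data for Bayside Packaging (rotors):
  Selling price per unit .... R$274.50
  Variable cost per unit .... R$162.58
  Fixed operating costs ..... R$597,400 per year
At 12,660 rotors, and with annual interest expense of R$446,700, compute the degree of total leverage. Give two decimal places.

3.80

Total contribution margin = 12,660 × R$111.92 = R$1,416,907.20.
Subtracting fixed costs: EBIT = R$1,416,907.20 − R$597,400 = R$819,507.20. Interest = R$446,700.00, so EBIT − I = R$372,807.20.
Degree of total leverage = total CM / (EBIT − interest) = R$1,416,907.20 / R$372,807.20 = 3.8006.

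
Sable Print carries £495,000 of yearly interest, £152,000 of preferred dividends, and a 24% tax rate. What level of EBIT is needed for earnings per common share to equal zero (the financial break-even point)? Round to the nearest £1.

Grossing the preferred dividend up to pre-tax terms: £152,000 / (1 − 0.24) = £200,000.00.
EPS = 0 when EBIT covers interest plus the pre-tax preferred burden: £495,000 + £200,000.00 = £695,000.00.

£695,000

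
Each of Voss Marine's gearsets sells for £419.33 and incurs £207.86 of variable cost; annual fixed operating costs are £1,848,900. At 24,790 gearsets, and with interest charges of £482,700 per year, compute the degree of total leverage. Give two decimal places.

1.80

Total contribution margin = 24,790 × £211.47 = £5,242,341.30.
Subtracting fixed costs: EBIT = £5,242,341.30 − £1,848,900 = £3,393,441.30. Interest = £482,700.00.
DOL = £5,242,341.30 ÷ £3,393,441.30 = 1.5448; DFL = £3,393,441.30 ÷ £2,910,741.30 = 1.1658.
Combined leverage = 1.5448 × 1.1658 = 1.8009.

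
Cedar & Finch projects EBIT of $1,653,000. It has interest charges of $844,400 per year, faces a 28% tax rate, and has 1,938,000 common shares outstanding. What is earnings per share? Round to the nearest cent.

Pre-tax income = $1,653,000 − $844,400.00 = $808,600.00.
After tax at 28%: net income = $808,600.00 × 0.72 = $582,192.00.
EPS = $582,192.00 ÷ 1,938,000 = $0.30.

$0.30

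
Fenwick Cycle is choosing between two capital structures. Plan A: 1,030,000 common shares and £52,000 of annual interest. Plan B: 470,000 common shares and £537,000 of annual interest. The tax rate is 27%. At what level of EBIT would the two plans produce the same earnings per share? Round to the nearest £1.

Set EPS_A = EPS_B: (EBIT − £52,000)(1 − 0.27) ÷ 1,030,000 = (EBIT − £537,000)(1 − 0.27) ÷ 470,000.
Cancelling (1 − t) and cross-multiplying: 470,000·(EBIT − 52,000) = 1,030,000·(EBIT − 537,000).
Solving, EBIT = (537,000·1,030,000 − 52,000·470,000) / (1,030,000 − 470,000) = 528,670,000,000 / 560,000 = 944,053.57.

£944,054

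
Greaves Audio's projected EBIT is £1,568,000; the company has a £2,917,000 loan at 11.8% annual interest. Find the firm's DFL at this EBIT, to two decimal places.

1.28

Interest = £344,206.00.
Degree of financial leverage = EBIT / (EBIT − interest) = £1,568,000 / £1,223,794.00 = 1.2813.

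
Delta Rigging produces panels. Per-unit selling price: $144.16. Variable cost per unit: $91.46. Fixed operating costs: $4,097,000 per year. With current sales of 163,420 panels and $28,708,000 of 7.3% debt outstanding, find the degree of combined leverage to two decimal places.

3.56

Contribution at this volume is 163,420 × $52.70 = $8,612,234.00.
Subtracting fixed costs: EBIT = $8,612,234.00 − $4,097,000 = $4,515,234.00. Interest = $2,095,684.00.
DOL = $8,612,234.00 ÷ $4,515,234.00 = 1.9074; DFL = $4,515,234.00 ÷ $2,419,550.00 = 1.8661.
Combined leverage = 1.9074 × 1.8661 = 3.5594.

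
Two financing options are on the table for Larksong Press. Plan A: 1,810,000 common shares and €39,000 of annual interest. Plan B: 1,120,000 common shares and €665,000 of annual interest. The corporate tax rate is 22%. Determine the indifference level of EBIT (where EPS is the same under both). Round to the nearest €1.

Set EPS_A = EPS_B: (EBIT − €39,000)(1 − 0.22) ÷ 1,810,000 = (EBIT − €665,000)(1 − 0.22) ÷ 1,120,000.
The (1 − t) factor cancels: (EBIT − 39,000) × 1,120,000 = (EBIT − 665,000) × 1,810,000.
EBIT × (1,810,000 − 1,120,000) = 665,000 × 1,810,000 − 39,000 × 1,120,000 = 1,159,970,000,000, so EBIT = 1,159,970,000,000 ÷ 690,000 = 1,681,115.94.

€1,681,116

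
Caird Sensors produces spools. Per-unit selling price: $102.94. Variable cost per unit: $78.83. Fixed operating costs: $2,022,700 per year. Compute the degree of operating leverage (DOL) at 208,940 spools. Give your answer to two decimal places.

At 208,940 units, contribution = 208,940 × $24.11 = $5,037,543.40.
Operating income = contribution − fixed costs = $5,037,543.40 − $2,022,700 = $3,014,843.40.
So DOL = total CM / EBIT = $5,037,543.40 / $3,014,843.40 = 1.6709.

1.67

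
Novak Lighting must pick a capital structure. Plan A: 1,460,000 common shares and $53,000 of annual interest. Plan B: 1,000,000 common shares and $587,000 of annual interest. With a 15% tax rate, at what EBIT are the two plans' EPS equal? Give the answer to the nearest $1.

Set EPS_A = EPS_B: (EBIT − $53,000)(1 − 0.15) ÷ 1,460,000 = (EBIT − $587,000)(1 − 0.15) ÷ 1,000,000.
The (1 − t) factor cancels: (EBIT − 53,000) × 1,000,000 = (EBIT − 587,000) × 1,460,000.
Solving, EBIT = (587,000·1,460,000 − 53,000·1,000,000) / (1,460,000 − 1,000,000) = 804,020,000,000 / 460,000 = 1,747,869.57.

$1,747,870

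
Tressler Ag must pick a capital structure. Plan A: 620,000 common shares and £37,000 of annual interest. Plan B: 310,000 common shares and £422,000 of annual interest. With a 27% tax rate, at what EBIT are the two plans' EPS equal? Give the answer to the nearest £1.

£807,000

At indifference, (EBIT − 37,000)(1 − t)/620,000 = (EBIT − 422,000)(1 − t)/310,000.
Cancelling (1 − t) and cross-multiplying: 310,000·(EBIT − 37,000) = 620,000·(EBIT − 422,000).
Solving, EBIT = (422,000·620,000 − 37,000·310,000) / (620,000 − 310,000) = 250,170,000,000 / 310,000 = 807,000.00.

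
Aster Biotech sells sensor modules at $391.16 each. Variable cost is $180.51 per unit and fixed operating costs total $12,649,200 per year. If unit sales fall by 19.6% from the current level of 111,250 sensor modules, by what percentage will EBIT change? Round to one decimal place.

Total contribution margin = 111,250 × $210.65 = $23,434,812.50.
EBIT = $23,434,812.50 − $12,649,200 = $10,785,612.50.
Degree of operating leverage = $23,434,812.50 / $10,785,612.50 = 2.1728.
%ΔEBIT = DOL × %ΔSales = 2.1728 × -19.6% = -42.6%.

-42.6%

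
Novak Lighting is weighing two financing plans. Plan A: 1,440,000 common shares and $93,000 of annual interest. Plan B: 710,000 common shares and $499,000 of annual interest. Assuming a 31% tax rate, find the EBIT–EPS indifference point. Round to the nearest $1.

Set EPS_A = EPS_B: (EBIT − $93,000)(1 − 0.31) ÷ 1,440,000 = (EBIT − $499,000)(1 − 0.31) ÷ 710,000.
Cancelling (1 − t) and cross-multiplying: 710,000·(EBIT − 93,000) = 1,440,000·(EBIT − 499,000).
Solving, EBIT = (499,000·1,440,000 − 93,000·710,000) / (1,440,000 − 710,000) = 652,530,000,000 / 730,000 = 893,876.71.

$893,877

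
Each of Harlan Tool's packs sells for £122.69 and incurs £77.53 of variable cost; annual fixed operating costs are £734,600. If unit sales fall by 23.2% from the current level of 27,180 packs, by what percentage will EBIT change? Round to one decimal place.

Total contribution margin = 27,180 × £45.16 = £1,227,448.80.
Subtracting fixed costs: EBIT = £1,227,448.80 − £734,600 = £492,848.80.
So DOL = total CM / EBIT = £1,227,448.80 / £492,848.80 = 2.4905.
Operating income changes by 2.4905 × -23.2% = -57.8%.

-57.8%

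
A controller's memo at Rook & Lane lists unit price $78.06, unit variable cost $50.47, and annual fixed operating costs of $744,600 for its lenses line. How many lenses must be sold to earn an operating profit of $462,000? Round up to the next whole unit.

Each unit contributes $78.06 − $50.47 = $27.59.
Need Q such that Q × $27.59 − $744,600 = $462,000, i.e. Q = $1,206,600 / $27.59 = 43,733.24 → 43,734.

43,734 lenses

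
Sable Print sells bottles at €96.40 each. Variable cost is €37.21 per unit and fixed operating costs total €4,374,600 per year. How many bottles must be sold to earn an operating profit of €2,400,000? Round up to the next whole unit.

Unit CM = price − variable cost = €96.40 − €37.21 = €59.19.
Units = (FC + target) / CM = (€4,374,600 + €2,400,000) / €59.19 = 114,455.14, so 114,456 bottles.

114,456 bottles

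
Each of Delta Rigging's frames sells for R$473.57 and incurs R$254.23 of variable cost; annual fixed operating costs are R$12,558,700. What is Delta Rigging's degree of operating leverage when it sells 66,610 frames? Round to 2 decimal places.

Total contribution margin = 66,610 × R$219.34 = R$14,610,237.40.
Operating income = contribution − fixed costs = R$14,610,237.40 − R$12,558,700 = R$2,051,537.40.
DOL = contribution ÷ EBIT = R$14,610,237.40 ÷ R$2,051,537.40 = 7.1216.

7.12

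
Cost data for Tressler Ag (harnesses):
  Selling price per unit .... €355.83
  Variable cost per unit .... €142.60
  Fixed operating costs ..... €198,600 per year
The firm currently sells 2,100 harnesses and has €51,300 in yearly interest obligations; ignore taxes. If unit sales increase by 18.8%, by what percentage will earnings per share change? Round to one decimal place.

At 2,100 units, contribution = 2,100 × €213.23 = €447,783.00.
Subtracting fixed costs: EBIT = €447,783.00 − €198,600 = €249,183.00.
After interest of €51,300.00, pre-tax earnings = €197,883.00.
Degree of combined leverage = contribution ÷ (EBIT − I) = €447,783.00 ÷ €197,883.00 = 2.2629.
EPS therefore changes by 2.2629 × (+18.8%) = +42.5%.

+42.5%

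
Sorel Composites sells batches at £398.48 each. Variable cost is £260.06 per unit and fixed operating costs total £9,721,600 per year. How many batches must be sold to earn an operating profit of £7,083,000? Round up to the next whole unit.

Contribution margin per unit = £398.48 − £260.06 = £138.42.
Required volume = (fixed costs + target profit) ÷ CM = (£9,721,600 + £7,083,000) ÷ £138.42 = 121,402.98, so 121,403 batches.

121,403 batches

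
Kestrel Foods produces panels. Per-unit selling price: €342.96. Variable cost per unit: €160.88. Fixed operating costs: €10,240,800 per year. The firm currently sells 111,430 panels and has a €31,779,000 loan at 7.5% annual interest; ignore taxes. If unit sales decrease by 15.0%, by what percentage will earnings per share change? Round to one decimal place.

Contribution at this volume is 111,430 × €182.08 = €20,289,174.40.
Operating income = contribution − fixed costs = €20,289,174.40 − €10,240,800 = €10,048,374.40.
Interest = €2,383,425.00, so EBIT − I = €7,664,949.40.
DCL = total CM / (EBIT − I) = €20,289,174.40 / €7,664,949.40 = 2.6470.
%ΔEPS = DCL × %ΔSales = 2.6470 × -15.0% = -39.7%.

-39.7%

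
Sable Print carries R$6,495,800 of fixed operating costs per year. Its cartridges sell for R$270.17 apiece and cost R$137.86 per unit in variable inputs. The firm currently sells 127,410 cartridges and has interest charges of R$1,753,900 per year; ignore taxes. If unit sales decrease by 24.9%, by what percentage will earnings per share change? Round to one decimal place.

At 127,410 units, contribution = 127,410 × R$132.31 = R$16,857,617.10.
Subtracting fixed costs: EBIT = R$16,857,617.10 − R$6,495,800 = R$10,361,817.10.
After interest of R$1,753,900.00, pre-tax earnings = R$8,607,917.10.
DCL = total CM / (EBIT − I) = R$16,857,617.10 / R$8,607,917.10 = 1.9584.
%ΔEPS = DCL × %ΔSales = 1.9584 × -24.9% = -48.8%.

-48.8%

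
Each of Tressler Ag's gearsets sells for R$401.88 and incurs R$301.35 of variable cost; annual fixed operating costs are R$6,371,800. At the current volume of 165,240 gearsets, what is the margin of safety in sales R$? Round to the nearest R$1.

R$40,934,663

Each unit contributes R$401.88 − R$301.35 = R$100.53. Break-even units = R$6,371,800 ÷ R$100.53 = 63,382.08; break-even revenue = 63,382.08 × R$401.88 = R$25,471,988.30.
Actual sales revenue = 165,240 × R$401.88 = R$66,406,651.20.
Margin of safety = R$66,406,651.20 − R$25,471,988.30 = R$40,934,663.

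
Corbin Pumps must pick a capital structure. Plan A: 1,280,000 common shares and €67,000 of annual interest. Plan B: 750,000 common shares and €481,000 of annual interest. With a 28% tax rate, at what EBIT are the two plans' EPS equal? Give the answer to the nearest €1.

At indifference, (EBIT − 67,000)(1 − t)/1,280,000 = (EBIT − 481,000)(1 − t)/750,000.
Cancelling (1 − t) and cross-multiplying: 750,000·(EBIT − 67,000) = 1,280,000·(EBIT − 481,000).
Solving, EBIT = (481,000·1,280,000 − 67,000·750,000) / (1,280,000 − 750,000) = 565,430,000,000 / 530,000 = 1,066,849.06.

€1,066,849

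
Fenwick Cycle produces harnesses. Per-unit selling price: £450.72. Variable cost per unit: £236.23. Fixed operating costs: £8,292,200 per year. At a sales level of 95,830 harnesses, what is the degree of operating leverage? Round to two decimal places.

At 95,830 units, contribution = 95,830 × £214.49 = £20,554,576.70.
Subtracting fixed costs: EBIT = £20,554,576.70 − £8,292,200 = £12,262,376.70.
DOL = contribution ÷ EBIT = £20,554,576.70 ÷ £12,262,376.70 = 1.6762.

1.68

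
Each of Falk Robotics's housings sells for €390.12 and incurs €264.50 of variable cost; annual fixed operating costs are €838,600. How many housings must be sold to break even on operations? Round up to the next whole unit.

Each unit contributes €390.12 − €264.50 = €125.62.
Break-even Q = €838,600 / €125.62 = 6,675.69 → 6,676 housings.

6,676 housings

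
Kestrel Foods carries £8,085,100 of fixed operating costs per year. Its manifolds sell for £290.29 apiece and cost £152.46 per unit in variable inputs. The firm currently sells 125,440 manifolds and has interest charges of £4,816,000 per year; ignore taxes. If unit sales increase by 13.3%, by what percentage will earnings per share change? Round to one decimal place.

Total contribution margin = 125,440 × £137.83 = £17,289,395.20.
EBIT = £17,289,395.20 − £8,085,100 = £9,204,295.20.
After interest of £4,816,000.00, pre-tax earnings = £4,388,295.20.
Degree of combined leverage = contribution ÷ (EBIT − I) = £17,289,395.20 ÷ £4,388,295.20 = 3.9399.
EPS therefore changes by 3.9399 × (+13.3%) = +52.4%.

+52.4%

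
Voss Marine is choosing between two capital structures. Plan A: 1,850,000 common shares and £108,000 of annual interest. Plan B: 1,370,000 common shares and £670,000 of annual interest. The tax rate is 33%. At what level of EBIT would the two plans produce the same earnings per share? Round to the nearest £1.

At indifference, (EBIT − 108,000)(1 − t)/1,850,000 = (EBIT − 670,000)(1 − t)/1,370,000.
The (1 − t) factor cancels: (EBIT − 108,000) × 1,370,000 = (EBIT − 670,000) × 1,850,000.
Solving, EBIT = (670,000·1,850,000 − 108,000·1,370,000) / (1,850,000 − 1,370,000) = 1,091,540,000,000 / 480,000 = 2,274,041.67.

£2,274,042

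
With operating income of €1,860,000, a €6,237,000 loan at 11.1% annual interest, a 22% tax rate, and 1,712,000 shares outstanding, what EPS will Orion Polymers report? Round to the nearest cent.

Pre-tax income = €1,860,000 − €692,307.00 = €1,167,693.00.
After tax at 22%: net income = €1,167,693.00 × 0.78 = €910,800.54.
EPS = €910,800.54 ÷ 1,712,000 = €0.53.

€0.53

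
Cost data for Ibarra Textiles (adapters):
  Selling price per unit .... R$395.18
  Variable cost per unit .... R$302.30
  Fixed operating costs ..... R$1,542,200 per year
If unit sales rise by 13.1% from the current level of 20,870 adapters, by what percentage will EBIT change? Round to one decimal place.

+64.1%

Total contribution margin = 20,870 × R$92.88 = R$1,938,405.60.
Operating income = contribution − fixed costs = R$1,938,405.60 − R$1,542,200 = R$396,205.60.
Degree of operating leverage = R$1,938,405.60 / R$396,205.60 = 4.8924.
So EBIT moves 4.8924 × (+13.1%) = +64.1%.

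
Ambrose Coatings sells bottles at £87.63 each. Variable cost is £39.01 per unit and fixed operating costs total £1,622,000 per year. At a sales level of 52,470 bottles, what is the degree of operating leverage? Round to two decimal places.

Contribution at this volume is 52,470 × £48.62 = £2,551,091.40.
Subtracting fixed costs: EBIT = £2,551,091.40 − £1,622,000 = £929,091.40.
So DOL = total CM / EBIT = £2,551,091.40 / £929,091.40 = 2.7458.

2.75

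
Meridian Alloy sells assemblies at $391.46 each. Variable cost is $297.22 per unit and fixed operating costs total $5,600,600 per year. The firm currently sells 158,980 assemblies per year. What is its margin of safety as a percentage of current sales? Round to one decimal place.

Contribution margin per unit = $391.46 − $297.22 = $94.24. Break-even units = $5,600,600 ÷ $94.24 = 59,429.12; break-even revenue = 59,429.12 × $391.46 = $23,264,122.20.
Actual sales revenue = 158,980 × $391.46 = $62,234,310.80.
Margin of safety = ($62,234,310.80 − $23,264,122.20) ÷ $62,234,310.80 = 62.6%.

62.6%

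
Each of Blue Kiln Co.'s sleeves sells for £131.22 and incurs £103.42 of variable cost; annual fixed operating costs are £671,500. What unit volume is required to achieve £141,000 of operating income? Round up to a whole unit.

Unit CM = price − variable cost = £131.22 − £103.42 = £27.80.
Units = (FC + target) / CM = (£671,500 + £141,000) / £27.80 = 29,226.62, so 29,227 sleeves.

29,227 sleeves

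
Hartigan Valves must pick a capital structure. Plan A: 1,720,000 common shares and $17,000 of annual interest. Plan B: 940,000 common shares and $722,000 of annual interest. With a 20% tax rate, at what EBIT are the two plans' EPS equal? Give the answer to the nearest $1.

$1,571,615

At indifference, (EBIT − 17,000)(1 − t)/1,720,000 = (EBIT − 722,000)(1 − t)/940,000.
Cancelling (1 − t) and cross-multiplying: 940,000·(EBIT − 17,000) = 1,720,000·(EBIT − 722,000).
Solving, EBIT = (722,000·1,720,000 − 17,000·940,000) / (1,720,000 − 940,000) = 1,225,860,000,000 / 780,000 = 1,571,615.38.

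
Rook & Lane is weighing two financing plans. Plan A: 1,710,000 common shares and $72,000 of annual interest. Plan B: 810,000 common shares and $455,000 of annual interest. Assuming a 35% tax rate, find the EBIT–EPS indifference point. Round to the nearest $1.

$799,700

At indifference, (EBIT − 72,000)(1 − t)/1,710,000 = (EBIT − 455,000)(1 − t)/810,000.
Cancelling (1 − t) and cross-multiplying: 810,000·(EBIT − 72,000) = 1,710,000·(EBIT − 455,000).
Solving, EBIT = (455,000·1,710,000 − 72,000·810,000) / (1,710,000 − 810,000) = 719,730,000,000 / 900,000 = 799,700.00.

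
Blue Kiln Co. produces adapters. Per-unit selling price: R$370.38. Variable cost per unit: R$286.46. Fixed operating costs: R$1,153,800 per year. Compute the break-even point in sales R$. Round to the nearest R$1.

CM per unit = R$370.38 − R$286.46 = R$83.92; CM ratio = R$83.92 / R$370.38 = 0.2266.
Break-even revenue = fixed costs × price ÷ CM = R$1,153,800 × R$370.38 ÷ R$83.92 = R$5,092,284.

R$5,092,284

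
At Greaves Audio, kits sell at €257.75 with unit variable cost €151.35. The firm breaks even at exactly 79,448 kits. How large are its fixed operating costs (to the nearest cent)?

Contribution margin per unit = €257.75 − €151.35 = €106.40.
Fixed costs = break-even units × CM = 79,448 × €106.40 = €8,453,267.20.

€8,453,267.20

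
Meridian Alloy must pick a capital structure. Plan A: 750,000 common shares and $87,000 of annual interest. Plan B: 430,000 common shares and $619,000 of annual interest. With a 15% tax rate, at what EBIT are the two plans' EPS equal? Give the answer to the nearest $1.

Set EPS_A = EPS_B: (EBIT − $87,000)(1 − 0.15) ÷ 750,000 = (EBIT − $619,000)(1 − 0.15) ÷ 430,000.
Cancelling (1 − t) and cross-multiplying: 430,000·(EBIT − 87,000) = 750,000·(EBIT − 619,000).
Solving, EBIT = (619,000·750,000 − 87,000·430,000) / (750,000 − 430,000) = 426,840,000,000 / 320,000 = 1,333,875.00.

$1,333,875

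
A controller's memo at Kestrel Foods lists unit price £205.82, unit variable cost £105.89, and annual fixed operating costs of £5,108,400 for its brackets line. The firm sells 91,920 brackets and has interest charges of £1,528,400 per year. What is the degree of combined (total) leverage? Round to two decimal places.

3.60

At 91,920 units, contribution = 91,920 × £99.93 = £9,185,565.60.
Operating income = contribution − fixed costs = £9,185,565.60 − £5,108,400 = £4,077,165.60. Interest = £1,528,400.00.
DOL = £9,185,565.60 ÷ £4,077,165.60 = 2.2529; DFL = £4,077,165.60 ÷ £2,548,765.60 = 1.5997.
Combined leverage = 2.2529 × 1.5997 = 3.6040.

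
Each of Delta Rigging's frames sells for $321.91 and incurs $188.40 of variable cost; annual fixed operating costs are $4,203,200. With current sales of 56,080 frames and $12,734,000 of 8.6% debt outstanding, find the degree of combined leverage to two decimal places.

3.42

At 56,080 units, contribution = 56,080 × $133.51 = $7,487,240.80.
Operating income = contribution − fixed costs = $7,487,240.80 − $4,203,200 = $3,284,040.80. Interest = $1,095,124.00.
DOL = $7,487,240.80 ÷ $3,284,040.80 = 2.2799; DFL = $3,284,040.80 ÷ $2,188,916.80 = 1.5003.
Combined leverage = 2.2799 × 1.5003 = 3.4205.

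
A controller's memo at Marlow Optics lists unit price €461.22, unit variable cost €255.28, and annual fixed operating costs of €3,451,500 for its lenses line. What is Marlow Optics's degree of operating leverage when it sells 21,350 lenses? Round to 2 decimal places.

Contribution at this volume is 21,350 × €205.94 = €4,396,819.00.
Operating income = contribution − fixed costs = €4,396,819.00 − €3,451,500 = €945,319.00.
So DOL = total CM / EBIT = €4,396,819.00 / €945,319.00 = 4.6511.

4.65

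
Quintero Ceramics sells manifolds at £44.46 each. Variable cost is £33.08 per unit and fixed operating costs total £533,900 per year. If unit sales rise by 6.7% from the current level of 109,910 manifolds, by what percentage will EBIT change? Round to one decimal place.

At 109,910 units, contribution = 109,910 × £11.38 = £1,250,775.80.
Subtracting fixed costs: EBIT = £1,250,775.80 − £533,900 = £716,875.80.
So DOL = total CM / EBIT = £1,250,775.80 / £716,875.80 = 1.7448.
So EBIT moves 1.7448 × (+6.7%) = +11.7%.

+11.7%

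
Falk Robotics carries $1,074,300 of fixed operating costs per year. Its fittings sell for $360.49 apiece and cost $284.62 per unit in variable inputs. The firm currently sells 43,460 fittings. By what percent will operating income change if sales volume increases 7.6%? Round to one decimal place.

Total contribution margin = 43,460 × $75.87 = $3,297,310.20.
Subtracting fixed costs: EBIT = $3,297,310.20 − $1,074,300 = $2,223,010.20.
Degree of operating leverage = $3,297,310.20 / $2,223,010.20 = 1.4833.
Operating income changes by 1.4833 × +7.6% = +11.3%.

+11.3%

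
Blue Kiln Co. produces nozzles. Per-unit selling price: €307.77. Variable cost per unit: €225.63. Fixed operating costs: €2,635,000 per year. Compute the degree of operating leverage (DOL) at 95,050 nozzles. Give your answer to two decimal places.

1.51

Total contribution margin = 95,050 × €82.14 = €7,807,407.00.
EBIT = €7,807,407.00 − €2,635,000 = €5,172,407.00.
DOL = contribution ÷ EBIT = €7,807,407.00 ÷ €5,172,407.00 = 1.5094.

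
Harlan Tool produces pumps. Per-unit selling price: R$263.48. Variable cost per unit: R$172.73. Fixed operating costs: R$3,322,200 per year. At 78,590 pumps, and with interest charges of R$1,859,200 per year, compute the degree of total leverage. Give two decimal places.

Contribution at this volume is 78,590 × R$90.75 = R$7,132,042.50.
Subtracting fixed costs: EBIT = R$7,132,042.50 − R$3,322,200 = R$3,809,842.50. Interest = R$1,859,200.00, so EBIT − I = R$1,950,642.50.
DCL = contribution ÷ (EBIT − I) = R$7,132,042.50 ÷ R$1,950,642.50 = 3.6563.

3.66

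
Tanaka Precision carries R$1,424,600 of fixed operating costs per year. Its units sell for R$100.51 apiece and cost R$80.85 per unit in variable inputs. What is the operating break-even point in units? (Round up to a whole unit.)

Contribution margin per unit = R$100.51 − R$80.85 = R$19.66.
Break-even volume = fixed costs ÷ CM per unit = R$1,424,600 ÷ R$19.66 = 72,461.85, so 72,462 units.

72,462 units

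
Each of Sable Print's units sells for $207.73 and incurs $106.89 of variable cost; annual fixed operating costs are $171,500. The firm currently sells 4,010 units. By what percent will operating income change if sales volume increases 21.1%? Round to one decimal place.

Contribution at this volume is 4,010 × $100.84 = $404,368.40.
EBIT = $404,368.40 − $171,500 = $232,868.40.
DOL = contribution ÷ EBIT = $404,368.40 ÷ $232,868.40 = 1.7365.
Operating income changes by 1.7365 × +21.1% = +36.6%.

+36.6%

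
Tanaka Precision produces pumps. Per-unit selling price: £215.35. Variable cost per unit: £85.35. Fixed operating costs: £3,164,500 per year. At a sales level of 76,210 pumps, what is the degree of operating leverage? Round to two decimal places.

1.47

Contribution at this volume is 76,210 × £130.00 = £9,907,300.00.
Operating income = contribution − fixed costs = £9,907,300.00 − £3,164,500 = £6,742,800.00.
Degree of operating leverage = £9,907,300.00 / £6,742,800.00 = 1.4693.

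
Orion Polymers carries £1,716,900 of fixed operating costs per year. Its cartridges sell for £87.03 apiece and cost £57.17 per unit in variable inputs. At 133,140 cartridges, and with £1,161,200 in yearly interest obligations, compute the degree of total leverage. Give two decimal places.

3.62

Total contribution margin = 133,140 × £29.86 = £3,975,560.40.
EBIT = £3,975,560.40 − £1,716,900 = £2,258,660.40. Interest = £1,161,200.00.
DOL = £3,975,560.40 ÷ £2,258,660.40 = 1.7601; DFL = £2,258,660.40 ÷ £1,097,460.40 = 2.0581.
DCL = DOL × DFL = 1.7601 × 2.0581 = 3.6225.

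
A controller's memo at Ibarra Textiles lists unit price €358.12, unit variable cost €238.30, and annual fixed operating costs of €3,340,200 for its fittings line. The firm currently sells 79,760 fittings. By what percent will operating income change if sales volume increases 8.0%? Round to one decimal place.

Total contribution margin = 79,760 × €119.82 = €9,556,843.20.
Subtracting fixed costs: EBIT = €9,556,843.20 − €3,340,200 = €6,216,643.20.
DOL = contribution ÷ EBIT = €9,556,843.20 ÷ €6,216,643.20 = 1.5373.
%ΔEBIT = DOL × %ΔSales = 1.5373 × +8.0% = +12.3%.

+12.3%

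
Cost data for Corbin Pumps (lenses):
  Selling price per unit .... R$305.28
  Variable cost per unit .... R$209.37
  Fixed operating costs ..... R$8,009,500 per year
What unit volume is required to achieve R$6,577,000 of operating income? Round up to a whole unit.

152,086 lenses

Each unit contributes R$305.28 − R$209.37 = R$95.91.
Need Q such that Q × R$95.91 − R$8,009,500 = R$6,577,000, i.e. Q = R$14,586,500 / R$95.91 = 152,085.29 → 152,086.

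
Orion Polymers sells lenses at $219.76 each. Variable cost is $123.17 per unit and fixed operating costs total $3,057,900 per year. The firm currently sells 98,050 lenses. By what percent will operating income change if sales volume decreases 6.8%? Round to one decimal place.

-10.0%

At 98,050 units, contribution = 98,050 × $96.59 = $9,470,649.50.
Subtracting fixed costs: EBIT = $9,470,649.50 − $3,057,900 = $6,412,749.50.
Degree of operating leverage = $9,470,649.50 / $6,412,749.50 = 1.4768.
%ΔEBIT = DOL × %ΔSales = 1.4768 × -6.8% = -10.0%.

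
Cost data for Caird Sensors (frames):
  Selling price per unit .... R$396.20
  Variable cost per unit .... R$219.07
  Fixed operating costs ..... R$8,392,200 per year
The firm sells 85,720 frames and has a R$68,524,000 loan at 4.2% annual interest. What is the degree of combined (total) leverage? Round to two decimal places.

Contribution at this volume is 85,720 × R$177.13 = R$15,183,583.60.
Operating income = contribution − fixed costs = R$15,183,583.60 − R$8,392,200 = R$6,791,383.60. Interest = R$2,878,008.00.
DOL = R$15,183,583.60 ÷ R$6,791,383.60 = 2.2357; DFL = R$6,791,383.60 ÷ R$3,913,375.60 = 1.7354.
DCL = DOL × DFL = 2.2357 × 1.7354 = 3.8798.

3.88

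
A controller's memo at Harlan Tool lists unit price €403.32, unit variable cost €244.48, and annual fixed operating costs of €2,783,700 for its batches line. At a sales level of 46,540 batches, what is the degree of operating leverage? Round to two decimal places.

1.60

At 46,540 units, contribution = 46,540 × €158.84 = €7,392,413.60.
Subtracting fixed costs: EBIT = €7,392,413.60 − €2,783,700 = €4,608,713.60.
Degree of operating leverage = €7,392,413.60 / €4,608,713.60 = 1.6040.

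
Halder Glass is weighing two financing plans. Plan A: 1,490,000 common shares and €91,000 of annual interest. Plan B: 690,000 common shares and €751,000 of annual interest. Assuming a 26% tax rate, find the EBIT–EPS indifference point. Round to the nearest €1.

Set EPS_A = EPS_B: (EBIT − €91,000)(1 − 0.26) ÷ 1,490,000 = (EBIT − €751,000)(1 − 0.26) ÷ 690,000.
Cancelling (1 − t) and cross-multiplying: 690,000·(EBIT − 91,000) = 1,490,000·(EBIT − 751,000).
Solving, EBIT = (751,000·1,490,000 − 91,000·690,000) / (1,490,000 − 690,000) = 1,056,200,000,000 / 800,000 = 1,320,250.00.

€1,320,250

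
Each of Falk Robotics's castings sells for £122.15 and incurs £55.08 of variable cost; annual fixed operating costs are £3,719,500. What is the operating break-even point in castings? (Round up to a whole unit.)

Each unit contributes £122.15 − £55.08 = £67.07.
Break-even volume = fixed costs ÷ CM per unit = £3,719,500 ÷ £67.07 = 55,456.99, so 55,457 castings.

55,457 castings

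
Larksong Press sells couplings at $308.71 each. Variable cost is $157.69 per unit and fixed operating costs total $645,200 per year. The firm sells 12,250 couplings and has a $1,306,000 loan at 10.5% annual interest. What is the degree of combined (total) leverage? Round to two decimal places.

1.73

At 12,250 units, contribution = 12,250 × $151.02 = $1,849,995.00.
Operating income = contribution − fixed costs = $1,849,995.00 − $645,200 = $1,204,795.00. Interest = $137,130.00.
DOL = $1,849,995.00 ÷ $1,204,795.00 = 1.5355; DFL = $1,204,795.00 ÷ $1,067,665.00 = 1.1284.
DCL = DOL × DFL = 1.5355 × 1.1284 = 1.7327.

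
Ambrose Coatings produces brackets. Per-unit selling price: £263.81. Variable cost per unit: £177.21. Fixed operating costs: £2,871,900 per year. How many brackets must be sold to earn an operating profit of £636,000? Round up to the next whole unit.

Unit CM = price − variable cost = £263.81 − £177.21 = £86.60.
Required volume = (fixed costs + target profit) ÷ CM = (£2,871,900 + £636,000) ÷ £86.60 = 40,506.93, so 40,507 brackets.

40,507 brackets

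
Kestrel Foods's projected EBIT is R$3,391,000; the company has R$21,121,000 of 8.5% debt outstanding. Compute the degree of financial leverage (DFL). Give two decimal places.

Annual interest charges come to R$1,795,285.00.
Degree of financial leverage = EBIT / (EBIT − interest) = R$3,391,000 / R$1,595,715.00 = 2.1251.

2.13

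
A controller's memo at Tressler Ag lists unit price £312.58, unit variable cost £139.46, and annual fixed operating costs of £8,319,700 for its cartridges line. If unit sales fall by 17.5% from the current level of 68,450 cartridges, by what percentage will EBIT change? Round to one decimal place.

At 68,450 units, contribution = 68,450 × £173.12 = £11,850,064.00.
EBIT = £11,850,064.00 − £8,319,700 = £3,530,364.00.
DOL = contribution ÷ EBIT = £11,850,064.00 ÷ £3,530,364.00 = 3.3566.
So EBIT moves 3.3566 × (-17.5%) = -58.7%.

-58.7%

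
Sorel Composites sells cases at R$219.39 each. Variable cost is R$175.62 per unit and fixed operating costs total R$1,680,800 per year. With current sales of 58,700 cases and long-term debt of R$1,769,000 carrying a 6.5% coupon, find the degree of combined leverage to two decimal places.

3.32

At 58,700 units, contribution = 58,700 × R$43.77 = R$2,569,299.00.
Subtracting fixed costs: EBIT = R$2,569,299.00 − R$1,680,800 = R$888,499.00. Interest = R$114,985.00, so EBIT − I = R$773,514.00.
DCL = contribution ÷ (EBIT − I) = R$2,569,299.00 ÷ R$773,514.00 = 3.3216.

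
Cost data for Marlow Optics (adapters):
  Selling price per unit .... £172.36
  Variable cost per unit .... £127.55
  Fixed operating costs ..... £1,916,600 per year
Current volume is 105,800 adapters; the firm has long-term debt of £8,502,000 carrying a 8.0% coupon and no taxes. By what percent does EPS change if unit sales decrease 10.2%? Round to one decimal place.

-22.6%

At 105,800 units, contribution = 105,800 × £44.81 = £4,740,898.00.
EBIT = £4,740,898.00 − £1,916,600 = £2,824,298.00.
After interest of £680,160.00, pre-tax earnings = £2,144,138.00.
Degree of combined leverage = contribution ÷ (EBIT − I) = £4,740,898.00 ÷ £2,144,138.00 = 2.2111.
EPS therefore changes by 2.2111 × (-10.2%) = -22.6%.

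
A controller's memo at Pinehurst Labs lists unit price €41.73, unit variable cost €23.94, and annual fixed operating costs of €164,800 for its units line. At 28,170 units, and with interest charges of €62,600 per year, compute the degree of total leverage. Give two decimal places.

1.83

At 28,170 units, contribution = 28,170 × €17.79 = €501,144.30.
EBIT = €501,144.30 − €164,800 = €336,344.30. Interest = €62,600.00.
DOL = €501,144.30 ÷ €336,344.30 = 1.4900; DFL = €336,344.30 ÷ €273,744.30 = 1.2287.
Combined leverage = 1.4900 × 1.2287 = 1.8308.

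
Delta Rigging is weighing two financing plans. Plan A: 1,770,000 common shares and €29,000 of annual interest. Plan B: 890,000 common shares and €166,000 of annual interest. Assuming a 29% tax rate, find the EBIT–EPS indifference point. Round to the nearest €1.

€304,557

At indifference, (EBIT − 29,000)(1 − t)/1,770,000 = (EBIT − 166,000)(1 − t)/890,000.
The (1 − t) factor cancels: (EBIT − 29,000) × 890,000 = (EBIT − 166,000) × 1,770,000.
Solving, EBIT = (166,000·1,770,000 − 29,000·890,000) / (1,770,000 − 890,000) = 268,010,000,000 / 880,000 = 304,556.82.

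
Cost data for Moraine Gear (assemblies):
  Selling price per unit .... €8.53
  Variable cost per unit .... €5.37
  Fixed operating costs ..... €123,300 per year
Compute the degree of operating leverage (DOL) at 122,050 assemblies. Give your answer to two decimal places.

1.47

At 122,050 units, contribution = 122,050 × €3.16 = €385,678.00.
Subtracting fixed costs: EBIT = €385,678.00 − €123,300 = €262,378.00.
Degree of operating leverage = €385,678.00 / €262,378.00 = 1.4699.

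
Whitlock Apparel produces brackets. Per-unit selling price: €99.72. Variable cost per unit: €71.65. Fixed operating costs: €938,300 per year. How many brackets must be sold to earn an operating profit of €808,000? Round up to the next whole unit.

Unit CM = price − variable cost = €99.72 − €71.65 = €28.07.
Need Q such that Q × €28.07 − €938,300 = €808,000, i.e. Q = €1,746,300 / €28.07 = 62,212.33 → 62,213.

62,213 brackets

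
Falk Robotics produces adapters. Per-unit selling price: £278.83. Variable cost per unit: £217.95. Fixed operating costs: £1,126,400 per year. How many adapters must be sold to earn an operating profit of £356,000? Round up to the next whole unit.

24,350 adapters

Unit CM = price − variable cost = £278.83 − £217.95 = £60.88.
Units = (FC + target) / CM = (£1,126,400 + £356,000) / £60.88 = 24,349.54, so 24,350 adapters.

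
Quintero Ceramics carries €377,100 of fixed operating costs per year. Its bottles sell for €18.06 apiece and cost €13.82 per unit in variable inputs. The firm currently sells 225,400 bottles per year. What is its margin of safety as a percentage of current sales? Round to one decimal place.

60.5%

Each unit contributes €18.06 − €13.82 = €4.24. Break-even units = €377,100 ÷ €4.24 = 88,938.68; break-even revenue = 88,938.68 × €18.06 = €1,606,232.55.
Current sales = 225,400 × €18.06 = €4,070,724.00.
Margin of safety = (€4,070,724.00 − €1,606,232.55) ÷ €4,070,724.00 = 60.5%.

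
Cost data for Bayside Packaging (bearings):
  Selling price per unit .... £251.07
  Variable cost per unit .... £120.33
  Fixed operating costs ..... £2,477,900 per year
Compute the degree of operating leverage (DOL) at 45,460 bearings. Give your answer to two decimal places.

At 45,460 units, contribution = 45,460 × £130.74 = £5,943,440.40.
Operating income = contribution − fixed costs = £5,943,440.40 − £2,477,900 = £3,465,540.40.
Degree of operating leverage = £5,943,440.40 / £3,465,540.40 = 1.7150.

1.72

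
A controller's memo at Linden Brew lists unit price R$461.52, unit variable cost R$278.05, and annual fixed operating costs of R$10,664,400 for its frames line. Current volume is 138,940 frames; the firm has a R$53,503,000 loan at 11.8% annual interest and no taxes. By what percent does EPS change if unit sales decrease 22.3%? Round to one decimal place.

-66.8%

Contribution at this volume is 138,940 × R$183.47 = R$25,491,321.80.
Operating income = contribution − fixed costs = R$25,491,321.80 − R$10,664,400 = R$14,826,921.80.
After interest of R$6,313,354.00, pre-tax earnings = R$8,513,567.80.
Degree of combined leverage = contribution ÷ (EBIT − I) = R$25,491,321.80 ÷ R$8,513,567.80 = 2.9942.
EPS therefore changes by 2.9942 × (-22.3%) = -66.8%.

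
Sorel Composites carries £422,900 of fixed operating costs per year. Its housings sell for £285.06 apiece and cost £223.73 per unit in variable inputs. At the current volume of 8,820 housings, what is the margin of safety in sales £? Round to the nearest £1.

Contribution margin per unit = £285.06 − £223.73 = £61.33. Break-even units = £422,900 ÷ £61.33 = 6,895.48; break-even revenue = 6,895.48 × £285.06 = £1,965,626.51.
Actual sales revenue = 8,820 × £285.06 = £2,514,229.20.
Margin of safety = £2,514,229.20 − £1,965,626.51 = £548,603.

£548,603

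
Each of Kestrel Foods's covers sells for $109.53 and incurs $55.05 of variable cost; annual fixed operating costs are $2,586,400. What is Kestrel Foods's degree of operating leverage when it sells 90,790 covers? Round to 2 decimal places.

Contribution at this volume is 90,790 × $54.48 = $4,946,239.20.
EBIT = $4,946,239.20 − $2,586,400 = $2,359,839.20.
DOL = contribution ÷ EBIT = $4,946,239.20 ÷ $2,359,839.20 = 2.0960.

2.10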